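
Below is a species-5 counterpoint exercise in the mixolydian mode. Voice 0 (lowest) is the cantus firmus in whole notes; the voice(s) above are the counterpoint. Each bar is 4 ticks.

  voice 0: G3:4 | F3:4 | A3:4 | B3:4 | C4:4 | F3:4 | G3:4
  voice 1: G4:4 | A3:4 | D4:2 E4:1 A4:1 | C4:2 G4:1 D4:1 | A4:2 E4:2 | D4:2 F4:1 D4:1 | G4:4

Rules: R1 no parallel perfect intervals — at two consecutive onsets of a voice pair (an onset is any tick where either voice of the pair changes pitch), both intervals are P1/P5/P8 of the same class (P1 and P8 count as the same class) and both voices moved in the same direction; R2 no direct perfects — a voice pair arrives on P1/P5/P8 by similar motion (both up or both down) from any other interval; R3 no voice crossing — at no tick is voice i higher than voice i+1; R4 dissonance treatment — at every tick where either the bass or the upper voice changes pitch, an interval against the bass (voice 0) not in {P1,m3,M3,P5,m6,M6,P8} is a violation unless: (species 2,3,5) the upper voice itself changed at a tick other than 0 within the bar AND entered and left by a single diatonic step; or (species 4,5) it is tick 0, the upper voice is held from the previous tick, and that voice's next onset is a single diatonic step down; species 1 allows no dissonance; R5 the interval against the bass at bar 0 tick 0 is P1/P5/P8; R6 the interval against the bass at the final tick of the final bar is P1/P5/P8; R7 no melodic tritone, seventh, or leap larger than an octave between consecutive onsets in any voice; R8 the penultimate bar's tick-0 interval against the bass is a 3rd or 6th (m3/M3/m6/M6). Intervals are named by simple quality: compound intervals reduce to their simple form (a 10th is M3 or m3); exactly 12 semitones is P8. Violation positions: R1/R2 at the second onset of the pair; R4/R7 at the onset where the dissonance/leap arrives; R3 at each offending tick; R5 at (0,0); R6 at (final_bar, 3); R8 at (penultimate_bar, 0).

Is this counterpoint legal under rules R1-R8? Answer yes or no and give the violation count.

bar 0: v0=G3 v1=G4 (P8)
bar 1: v0=F3 v1=A3 (M3)
bar 2: v0=A3 v1=D4 (P4)
bar 3: v0=B3 v1=C4 (m2)
bar 4: v0=C4 v1=A4 (M6)
bar 5: v0=F3 v1=D4 (M6)
bar 6: v0=G3 v1=G4 (P8)
  R7 @ bar1.0: G4->A3 leap 10st
  R4 @ bar2.0: A3/D4 P4 untreated
  R4 @ bar3.0: B3/C4 m2 untreated
  R2 @ bar6.0: F3/D4 M6 -> G3/G4 P8 similar

No (4 violations)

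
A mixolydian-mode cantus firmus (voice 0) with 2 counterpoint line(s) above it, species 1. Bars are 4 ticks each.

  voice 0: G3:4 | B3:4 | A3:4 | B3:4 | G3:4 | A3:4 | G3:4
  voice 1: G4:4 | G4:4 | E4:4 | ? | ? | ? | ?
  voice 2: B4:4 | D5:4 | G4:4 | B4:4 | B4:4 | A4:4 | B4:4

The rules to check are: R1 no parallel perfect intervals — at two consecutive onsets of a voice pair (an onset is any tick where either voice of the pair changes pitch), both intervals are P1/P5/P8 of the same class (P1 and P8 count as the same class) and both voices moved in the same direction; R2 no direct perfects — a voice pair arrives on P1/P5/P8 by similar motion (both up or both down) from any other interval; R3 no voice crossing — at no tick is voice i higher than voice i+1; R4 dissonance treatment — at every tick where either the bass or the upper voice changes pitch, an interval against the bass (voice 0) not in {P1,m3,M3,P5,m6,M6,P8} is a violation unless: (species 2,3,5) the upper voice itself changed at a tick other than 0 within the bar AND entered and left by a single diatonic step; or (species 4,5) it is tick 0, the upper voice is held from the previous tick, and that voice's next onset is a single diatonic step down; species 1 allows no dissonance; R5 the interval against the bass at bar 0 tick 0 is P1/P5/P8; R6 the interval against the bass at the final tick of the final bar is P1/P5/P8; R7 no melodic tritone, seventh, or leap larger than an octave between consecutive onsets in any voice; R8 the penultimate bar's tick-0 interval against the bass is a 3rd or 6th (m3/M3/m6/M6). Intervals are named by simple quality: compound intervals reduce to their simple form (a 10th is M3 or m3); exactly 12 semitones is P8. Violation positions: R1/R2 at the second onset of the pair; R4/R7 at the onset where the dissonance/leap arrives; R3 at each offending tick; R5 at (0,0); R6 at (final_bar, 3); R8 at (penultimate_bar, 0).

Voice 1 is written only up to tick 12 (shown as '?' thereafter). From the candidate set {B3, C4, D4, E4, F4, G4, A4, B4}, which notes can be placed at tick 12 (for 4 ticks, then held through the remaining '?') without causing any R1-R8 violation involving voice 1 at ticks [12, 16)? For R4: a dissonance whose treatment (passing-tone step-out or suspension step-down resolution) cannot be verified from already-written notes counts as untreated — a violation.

{B3, D4, G4}

B3: legal
C4: violates R4
D4: legal
E4: violates R4
F4: violates R4
G4: legal
A4: violates R4
B4: violates R2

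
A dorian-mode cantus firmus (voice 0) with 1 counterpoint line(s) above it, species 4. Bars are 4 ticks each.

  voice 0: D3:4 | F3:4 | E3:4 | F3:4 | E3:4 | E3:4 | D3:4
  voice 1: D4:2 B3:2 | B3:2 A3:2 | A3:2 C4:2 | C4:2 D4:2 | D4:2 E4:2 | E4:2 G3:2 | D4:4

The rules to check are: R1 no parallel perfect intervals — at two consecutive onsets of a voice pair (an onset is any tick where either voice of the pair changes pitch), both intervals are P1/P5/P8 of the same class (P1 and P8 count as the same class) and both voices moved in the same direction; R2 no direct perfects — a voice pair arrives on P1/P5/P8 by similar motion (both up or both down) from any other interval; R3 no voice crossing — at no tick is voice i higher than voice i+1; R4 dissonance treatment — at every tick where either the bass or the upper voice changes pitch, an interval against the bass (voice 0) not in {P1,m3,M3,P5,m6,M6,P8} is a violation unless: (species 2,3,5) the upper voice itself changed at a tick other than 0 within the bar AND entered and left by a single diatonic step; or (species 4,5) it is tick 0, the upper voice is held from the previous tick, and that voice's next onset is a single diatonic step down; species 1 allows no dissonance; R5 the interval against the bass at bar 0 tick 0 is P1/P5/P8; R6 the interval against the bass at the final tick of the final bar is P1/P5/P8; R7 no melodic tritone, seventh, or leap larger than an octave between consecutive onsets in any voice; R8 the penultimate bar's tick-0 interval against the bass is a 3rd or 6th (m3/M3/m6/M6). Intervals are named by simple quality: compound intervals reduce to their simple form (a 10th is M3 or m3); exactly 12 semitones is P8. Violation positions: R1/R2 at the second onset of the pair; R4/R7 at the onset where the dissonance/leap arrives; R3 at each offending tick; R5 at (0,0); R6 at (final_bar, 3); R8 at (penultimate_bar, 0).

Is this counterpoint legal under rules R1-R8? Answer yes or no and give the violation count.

bar 0: v0=D3 v1=D4 (P8)
bar 1: v0=F3 v1=B3 (TT)
bar 2: v0=E3 v1=A3 (P4)
bar 3: v0=F3 v1=C4 (P5)
bar 4: v0=E3 v1=D4 (m7)
bar 5: v0=E3 v1=E4 (P8)
bar 6: v0=D3 v1=D4 (P8)
  R4 @ bar2.0: E3/A3 P4 untreated
  R4 @ bar4.0: E3/D4 m7 untreated
  R8 @ bar5.0: penult P8 not 3rd/6th

No (3 violations)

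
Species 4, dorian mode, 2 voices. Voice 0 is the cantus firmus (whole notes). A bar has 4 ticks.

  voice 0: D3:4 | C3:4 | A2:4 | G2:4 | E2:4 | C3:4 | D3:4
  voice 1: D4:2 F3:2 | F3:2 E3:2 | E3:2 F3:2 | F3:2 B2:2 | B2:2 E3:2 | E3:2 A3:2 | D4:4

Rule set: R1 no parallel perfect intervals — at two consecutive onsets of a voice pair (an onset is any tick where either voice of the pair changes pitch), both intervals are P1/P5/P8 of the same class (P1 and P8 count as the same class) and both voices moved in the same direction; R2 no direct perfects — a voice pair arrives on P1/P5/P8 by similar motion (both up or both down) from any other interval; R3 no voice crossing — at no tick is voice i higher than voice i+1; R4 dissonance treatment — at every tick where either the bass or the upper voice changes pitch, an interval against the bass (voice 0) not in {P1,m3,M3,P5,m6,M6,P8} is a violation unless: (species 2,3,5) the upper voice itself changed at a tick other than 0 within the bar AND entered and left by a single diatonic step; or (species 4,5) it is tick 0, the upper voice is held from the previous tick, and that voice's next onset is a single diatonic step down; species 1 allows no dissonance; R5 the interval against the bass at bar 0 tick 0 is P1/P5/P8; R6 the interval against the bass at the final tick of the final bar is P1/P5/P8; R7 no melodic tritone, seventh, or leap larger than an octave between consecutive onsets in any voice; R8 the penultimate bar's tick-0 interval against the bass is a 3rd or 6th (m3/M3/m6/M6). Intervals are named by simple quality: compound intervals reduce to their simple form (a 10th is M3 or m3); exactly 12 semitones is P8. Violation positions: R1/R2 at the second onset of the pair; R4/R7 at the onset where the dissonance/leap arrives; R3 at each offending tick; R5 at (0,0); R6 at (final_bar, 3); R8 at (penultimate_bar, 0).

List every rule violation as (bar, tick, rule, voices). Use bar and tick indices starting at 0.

bar 0: v0=D3 v1=D4 downbeat P8
bar 1: v0=C3 v1=F3 downbeat P4
bar 2: v0=A2 v1=E3 downbeat P5
bar 3: v0=G2 v1=F3 downbeat m7
bar 4: v0=E2 v1=B2 downbeat P5
bar 5: v0=C3 v1=E3 downbeat M3
bar 6: v0=D3 v1=D4 downbeat P8
  -> R4 @ bar 3 tick 0 v(0, 1): G2/F3 m7 untreated
  -> R7 @ bar 3 tick 2 v(1,): F3->B2 leap 6st
  -> R2 @ bar 6 tick 0 v(0, 1): C3/A3 M6 -> D3/D4 P8 similar

(3, 0, R4, (0, 1))
(3, 2, R7, (1,))
(6, 0, R2, (0, 1))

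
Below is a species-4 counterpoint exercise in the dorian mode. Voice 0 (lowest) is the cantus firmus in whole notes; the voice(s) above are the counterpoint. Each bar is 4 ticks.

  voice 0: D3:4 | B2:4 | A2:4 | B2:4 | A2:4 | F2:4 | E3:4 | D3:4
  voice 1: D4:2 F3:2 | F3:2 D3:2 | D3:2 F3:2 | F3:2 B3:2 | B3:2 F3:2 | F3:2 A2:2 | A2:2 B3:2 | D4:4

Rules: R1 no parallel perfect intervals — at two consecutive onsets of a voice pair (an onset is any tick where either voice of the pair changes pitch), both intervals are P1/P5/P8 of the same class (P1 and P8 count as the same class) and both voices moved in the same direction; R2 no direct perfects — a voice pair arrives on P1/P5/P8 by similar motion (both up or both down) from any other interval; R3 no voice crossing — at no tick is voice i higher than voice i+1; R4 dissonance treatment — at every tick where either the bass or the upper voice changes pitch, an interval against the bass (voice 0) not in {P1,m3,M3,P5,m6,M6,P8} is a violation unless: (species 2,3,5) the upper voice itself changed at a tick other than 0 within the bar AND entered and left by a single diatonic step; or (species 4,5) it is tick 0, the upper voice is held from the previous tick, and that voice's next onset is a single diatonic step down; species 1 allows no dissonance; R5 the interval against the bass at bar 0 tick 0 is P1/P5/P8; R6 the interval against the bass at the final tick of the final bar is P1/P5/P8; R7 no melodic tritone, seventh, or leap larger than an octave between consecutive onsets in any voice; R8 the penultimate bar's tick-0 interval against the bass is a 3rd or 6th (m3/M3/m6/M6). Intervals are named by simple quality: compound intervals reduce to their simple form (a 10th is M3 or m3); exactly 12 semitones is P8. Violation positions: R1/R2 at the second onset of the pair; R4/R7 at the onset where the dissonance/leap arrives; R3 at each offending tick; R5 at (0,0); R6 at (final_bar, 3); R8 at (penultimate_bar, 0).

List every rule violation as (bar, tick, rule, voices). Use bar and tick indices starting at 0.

(1, 0, R4, (0, 1))
(2, 0, R4, (0, 1))
(3, 0, R4, (0, 1))
(3, 2, R7, (1,))
(4, 0, R4, (0, 1))
(4, 2, R7, (1,))
(6, 0, R3, (0, 1))
(6, 0, R7, (0,))
(6, 0, R8, (0, 1))
(6, 1, R3, (0, 1))
(6, 2, R7, (1,))

bar 0: v0=D3 v1=D4 downbeat P8
bar 1: v0=B2 v1=F3 downbeat TT
bar 2: v0=A2 v1=D3 downbeat P4
bar 3: v0=B2 v1=F3 downbeat TT
bar 4: v0=A2 v1=B3 downbeat M2
bar 5: v0=F2 v1=F3 downbeat P8
bar 6: v0=E3 v1=A2 downbeat P5
bar 7: v0=D3 v1=D4 downbeat P8
  -> R4 @ bar 1 tick 0 v(0, 1): B2/F3 TT untreated
  -> R4 @ bar 2 tick 0 v(0, 1): A2/D3 P4 untreated
  -> R4 @ bar 3 tick 0 v(0, 1): B2/F3 TT untreated
  -> R7 @ bar 3 tick 2 v(1,): F3->B3 leap 6st
  -> R4 @ bar 4 tick 0 v(0, 1): A2/B3 M2 untreated
  -> R7 @ bar 4 tick 2 v(1,): B3->F3 leap 6st
  -> R3 @ bar 6 tick 0 v(0, 1): E3 above A2
  -> R7 @ bar 6 tick 0 v(0,): F2->E3 leap 11st
  -> R8 @ bar 6 tick 0 v(0, 1): penult P5 not 3rd/6th
  -> R3 @ bar 6 tick 1 v(0, 1): E3 above A2
  -> R7 @ bar 6 tick 2 v(1,): A2->B3 leap 14st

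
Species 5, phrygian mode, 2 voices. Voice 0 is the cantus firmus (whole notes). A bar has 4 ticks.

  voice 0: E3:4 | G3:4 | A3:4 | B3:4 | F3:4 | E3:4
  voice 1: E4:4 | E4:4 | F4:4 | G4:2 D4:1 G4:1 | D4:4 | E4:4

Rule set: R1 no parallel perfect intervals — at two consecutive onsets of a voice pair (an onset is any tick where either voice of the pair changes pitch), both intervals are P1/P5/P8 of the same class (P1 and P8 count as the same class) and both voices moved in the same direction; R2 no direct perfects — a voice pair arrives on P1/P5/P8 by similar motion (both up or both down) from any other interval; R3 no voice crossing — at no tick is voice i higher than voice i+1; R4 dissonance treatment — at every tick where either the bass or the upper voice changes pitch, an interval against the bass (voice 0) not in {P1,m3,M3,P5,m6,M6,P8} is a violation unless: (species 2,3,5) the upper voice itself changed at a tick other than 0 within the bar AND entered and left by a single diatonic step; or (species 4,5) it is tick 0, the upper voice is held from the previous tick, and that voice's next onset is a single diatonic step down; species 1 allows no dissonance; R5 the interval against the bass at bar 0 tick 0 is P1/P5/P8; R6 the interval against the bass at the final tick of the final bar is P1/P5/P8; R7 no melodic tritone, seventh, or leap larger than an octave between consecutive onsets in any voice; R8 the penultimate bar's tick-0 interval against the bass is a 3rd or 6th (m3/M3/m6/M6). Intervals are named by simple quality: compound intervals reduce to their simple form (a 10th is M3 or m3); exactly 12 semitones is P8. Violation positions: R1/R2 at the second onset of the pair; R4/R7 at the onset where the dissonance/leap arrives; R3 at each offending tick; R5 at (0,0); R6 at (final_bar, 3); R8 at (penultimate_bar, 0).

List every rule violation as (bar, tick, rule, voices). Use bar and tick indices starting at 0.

(4, 0, R7, (0,))

bar 0: v0=E3 v1=E4 downbeat P8
bar 1: v0=G3 v1=E4 downbeat M6
bar 2: v0=A3 v1=F4 downbeat m6
bar 3: v0=B3 v1=G4 downbeat m6
bar 4: v0=F3 v1=D4 downbeat M6
bar 5: v0=E3 v1=E4 downbeat P8
  -> R7 @ bar 4 tick 0 v(0,): B3->F3 leap 6st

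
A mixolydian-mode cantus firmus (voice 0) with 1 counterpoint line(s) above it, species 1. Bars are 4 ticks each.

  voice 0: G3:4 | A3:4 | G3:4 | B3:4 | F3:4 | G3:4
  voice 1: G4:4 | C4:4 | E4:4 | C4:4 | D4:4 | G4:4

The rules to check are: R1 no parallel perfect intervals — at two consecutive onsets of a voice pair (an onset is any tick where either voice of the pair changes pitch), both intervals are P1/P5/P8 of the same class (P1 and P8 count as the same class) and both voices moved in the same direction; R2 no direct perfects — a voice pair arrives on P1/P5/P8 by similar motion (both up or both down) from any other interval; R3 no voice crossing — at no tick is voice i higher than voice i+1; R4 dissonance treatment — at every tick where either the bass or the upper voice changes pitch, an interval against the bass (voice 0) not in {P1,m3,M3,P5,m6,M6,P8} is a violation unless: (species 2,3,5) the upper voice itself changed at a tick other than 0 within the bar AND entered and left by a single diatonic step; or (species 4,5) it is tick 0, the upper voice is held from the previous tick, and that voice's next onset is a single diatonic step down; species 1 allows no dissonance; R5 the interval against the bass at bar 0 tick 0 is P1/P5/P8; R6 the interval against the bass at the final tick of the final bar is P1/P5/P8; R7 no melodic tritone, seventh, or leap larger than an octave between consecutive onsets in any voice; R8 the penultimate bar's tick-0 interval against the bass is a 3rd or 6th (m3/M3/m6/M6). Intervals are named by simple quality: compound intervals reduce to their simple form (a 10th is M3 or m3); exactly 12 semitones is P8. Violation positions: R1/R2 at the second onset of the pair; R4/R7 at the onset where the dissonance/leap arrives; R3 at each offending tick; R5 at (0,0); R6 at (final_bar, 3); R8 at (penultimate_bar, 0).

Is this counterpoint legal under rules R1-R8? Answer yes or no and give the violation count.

bar 0: v0=G3 v1=G4 (P8)
bar 1: v0=A3 v1=C4 (m3)
bar 2: v0=G3 v1=E4 (M6)
bar 3: v0=B3 v1=C4 (m2)
bar 4: v0=F3 v1=D4 (M6)
bar 5: v0=G3 v1=G4 (P8)
  R4 @ bar3.0: B3/C4 m2 untreated
  R7 @ bar4.0: B3->F3 leap 6st
  R2 @ bar5.0: F3/D4 M6 -> G3/G4 P8 similar

No (3 violations)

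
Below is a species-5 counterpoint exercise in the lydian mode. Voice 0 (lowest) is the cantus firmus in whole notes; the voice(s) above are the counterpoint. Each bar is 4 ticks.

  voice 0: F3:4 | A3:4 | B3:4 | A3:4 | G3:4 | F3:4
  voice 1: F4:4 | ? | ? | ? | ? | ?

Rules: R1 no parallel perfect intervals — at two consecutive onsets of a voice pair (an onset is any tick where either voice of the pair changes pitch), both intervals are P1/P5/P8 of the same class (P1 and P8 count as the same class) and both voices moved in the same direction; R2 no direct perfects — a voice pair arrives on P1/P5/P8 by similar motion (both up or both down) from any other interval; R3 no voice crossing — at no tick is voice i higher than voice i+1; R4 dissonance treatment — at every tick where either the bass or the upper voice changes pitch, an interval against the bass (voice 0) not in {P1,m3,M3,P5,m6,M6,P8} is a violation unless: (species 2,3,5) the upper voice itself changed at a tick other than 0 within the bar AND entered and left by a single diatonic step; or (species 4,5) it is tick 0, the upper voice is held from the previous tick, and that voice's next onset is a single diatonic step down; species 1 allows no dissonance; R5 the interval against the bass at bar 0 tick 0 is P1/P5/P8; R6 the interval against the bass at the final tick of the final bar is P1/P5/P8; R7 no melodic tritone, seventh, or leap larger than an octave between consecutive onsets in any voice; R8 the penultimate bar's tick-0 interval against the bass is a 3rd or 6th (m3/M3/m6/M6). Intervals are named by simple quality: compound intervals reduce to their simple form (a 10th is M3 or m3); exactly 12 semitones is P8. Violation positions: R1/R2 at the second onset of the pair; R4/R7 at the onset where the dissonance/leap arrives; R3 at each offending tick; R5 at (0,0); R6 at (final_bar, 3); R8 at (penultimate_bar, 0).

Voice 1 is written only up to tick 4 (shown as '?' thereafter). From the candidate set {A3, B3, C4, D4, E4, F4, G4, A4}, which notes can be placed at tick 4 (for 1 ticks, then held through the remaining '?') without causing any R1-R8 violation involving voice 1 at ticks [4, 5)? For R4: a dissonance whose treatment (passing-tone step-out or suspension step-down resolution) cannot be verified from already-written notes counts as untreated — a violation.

{A3, C4, E4, F4}

A3: legal
B3: violates R4,R7
C4: legal
D4: violates R4
E4: legal
F4: legal
G4: violates R4
A4: violates R1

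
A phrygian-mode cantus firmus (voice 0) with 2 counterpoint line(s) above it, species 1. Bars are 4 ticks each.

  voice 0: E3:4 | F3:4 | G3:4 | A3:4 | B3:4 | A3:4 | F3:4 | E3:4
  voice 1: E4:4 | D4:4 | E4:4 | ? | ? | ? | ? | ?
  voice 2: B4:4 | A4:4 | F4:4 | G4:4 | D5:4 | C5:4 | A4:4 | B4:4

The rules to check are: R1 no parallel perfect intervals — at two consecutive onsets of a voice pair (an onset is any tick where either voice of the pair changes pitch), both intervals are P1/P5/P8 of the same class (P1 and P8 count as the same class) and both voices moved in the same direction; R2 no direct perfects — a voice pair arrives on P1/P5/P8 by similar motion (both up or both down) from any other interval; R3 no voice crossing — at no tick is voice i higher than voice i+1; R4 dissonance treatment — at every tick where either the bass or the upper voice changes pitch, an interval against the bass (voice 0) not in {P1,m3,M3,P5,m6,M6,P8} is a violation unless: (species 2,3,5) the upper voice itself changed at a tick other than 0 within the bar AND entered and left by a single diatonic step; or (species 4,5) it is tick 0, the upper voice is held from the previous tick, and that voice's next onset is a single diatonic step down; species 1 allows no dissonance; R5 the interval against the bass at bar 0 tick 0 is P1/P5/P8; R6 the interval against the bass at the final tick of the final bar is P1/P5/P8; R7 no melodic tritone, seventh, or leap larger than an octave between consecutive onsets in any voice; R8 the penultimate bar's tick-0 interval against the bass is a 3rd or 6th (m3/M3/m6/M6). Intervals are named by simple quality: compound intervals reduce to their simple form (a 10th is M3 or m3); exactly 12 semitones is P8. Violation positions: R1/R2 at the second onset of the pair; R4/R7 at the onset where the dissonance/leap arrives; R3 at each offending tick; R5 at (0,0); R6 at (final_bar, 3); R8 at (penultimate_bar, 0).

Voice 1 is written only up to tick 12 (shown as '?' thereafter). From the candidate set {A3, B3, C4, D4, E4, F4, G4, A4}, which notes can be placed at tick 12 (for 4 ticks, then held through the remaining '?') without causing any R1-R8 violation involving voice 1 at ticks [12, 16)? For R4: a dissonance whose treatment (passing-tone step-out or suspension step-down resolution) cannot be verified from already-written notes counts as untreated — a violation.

A3: legal
B3: violates R4
C4: legal
D4: violates R4
E4: legal
F4: legal
G4: violates R2,R4
A4: violates R2,R3

{A3, C4, E4, F4}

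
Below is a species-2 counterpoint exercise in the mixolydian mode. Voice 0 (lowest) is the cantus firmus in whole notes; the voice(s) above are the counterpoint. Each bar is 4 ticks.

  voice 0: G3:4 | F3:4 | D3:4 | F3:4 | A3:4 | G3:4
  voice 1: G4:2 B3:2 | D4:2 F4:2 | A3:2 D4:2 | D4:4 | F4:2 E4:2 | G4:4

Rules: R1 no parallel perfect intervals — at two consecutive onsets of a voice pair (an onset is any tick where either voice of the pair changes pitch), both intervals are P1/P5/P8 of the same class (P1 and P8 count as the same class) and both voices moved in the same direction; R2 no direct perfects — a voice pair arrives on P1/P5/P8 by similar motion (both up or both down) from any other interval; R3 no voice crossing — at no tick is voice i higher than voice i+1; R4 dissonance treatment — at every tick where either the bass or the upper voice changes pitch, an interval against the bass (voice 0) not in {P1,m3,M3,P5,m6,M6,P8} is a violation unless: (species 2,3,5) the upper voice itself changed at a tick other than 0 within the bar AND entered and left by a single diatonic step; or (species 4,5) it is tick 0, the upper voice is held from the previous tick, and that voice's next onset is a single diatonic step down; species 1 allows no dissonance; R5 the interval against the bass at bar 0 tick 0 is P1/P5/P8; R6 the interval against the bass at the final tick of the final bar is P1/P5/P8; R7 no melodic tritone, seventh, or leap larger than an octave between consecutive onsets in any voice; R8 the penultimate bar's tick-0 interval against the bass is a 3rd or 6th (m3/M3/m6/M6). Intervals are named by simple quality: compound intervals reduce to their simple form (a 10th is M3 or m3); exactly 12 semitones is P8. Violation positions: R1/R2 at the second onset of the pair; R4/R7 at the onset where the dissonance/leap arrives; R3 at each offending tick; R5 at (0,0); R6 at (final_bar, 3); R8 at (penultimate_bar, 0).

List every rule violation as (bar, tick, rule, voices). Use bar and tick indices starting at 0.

bar 0: v0=G3 v1=G4 downbeat P8
bar 1: v0=F3 v1=D4 downbeat M6
bar 2: v0=D3 v1=A3 downbeat P5
bar 3: v0=F3 v1=D4 downbeat M6
bar 4: v0=A3 v1=F4 downbeat m6
bar 5: v0=G3 v1=G4 downbeat P8
  -> R2 @ bar 2 tick 0 v(0, 1): F3/F4 P8 -> D3/A3 P5 similar

(2, 0, R2, (0, 1))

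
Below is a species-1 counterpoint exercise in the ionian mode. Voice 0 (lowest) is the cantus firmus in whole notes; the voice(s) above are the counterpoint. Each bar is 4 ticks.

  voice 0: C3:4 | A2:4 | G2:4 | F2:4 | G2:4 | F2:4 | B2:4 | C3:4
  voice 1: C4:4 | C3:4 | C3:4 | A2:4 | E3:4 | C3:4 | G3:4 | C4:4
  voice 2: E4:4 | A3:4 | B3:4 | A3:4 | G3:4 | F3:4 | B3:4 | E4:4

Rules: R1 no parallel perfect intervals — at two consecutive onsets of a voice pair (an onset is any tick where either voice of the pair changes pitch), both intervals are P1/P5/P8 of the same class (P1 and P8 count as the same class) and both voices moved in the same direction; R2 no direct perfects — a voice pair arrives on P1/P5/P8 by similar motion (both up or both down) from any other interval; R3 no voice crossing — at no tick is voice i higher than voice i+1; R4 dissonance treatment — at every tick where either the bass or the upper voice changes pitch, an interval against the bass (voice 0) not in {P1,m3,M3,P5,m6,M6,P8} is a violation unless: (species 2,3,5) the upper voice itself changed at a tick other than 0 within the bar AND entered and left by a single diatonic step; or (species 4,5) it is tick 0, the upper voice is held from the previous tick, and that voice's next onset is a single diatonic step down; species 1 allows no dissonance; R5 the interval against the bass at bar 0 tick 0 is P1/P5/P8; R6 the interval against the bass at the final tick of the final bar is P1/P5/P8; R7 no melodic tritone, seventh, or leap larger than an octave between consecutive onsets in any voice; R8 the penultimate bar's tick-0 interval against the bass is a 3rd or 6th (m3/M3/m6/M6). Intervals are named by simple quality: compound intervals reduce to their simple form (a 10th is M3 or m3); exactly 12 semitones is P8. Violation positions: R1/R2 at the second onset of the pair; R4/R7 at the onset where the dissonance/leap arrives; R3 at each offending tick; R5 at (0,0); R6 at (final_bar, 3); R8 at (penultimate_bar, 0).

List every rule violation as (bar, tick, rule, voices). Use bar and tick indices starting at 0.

(0, 0, R5, (0, 2))
(1, 0, R2, (0, 2))
(2, 0, R4, (0, 1))
(3, 0, R2, (1, 2))
(5, 0, R1, (0, 2))
(5, 0, R2, (0, 1))
(6, 0, R1, (0, 2))
(6, 0, R7, (0,))
(6, 0, R7, (2,))
(6, 0, R8, (0, 2))
(7, 0, R2, (0, 1))
(7, 3, R6, (0, 2))

bar 0: v0=C3 v1=C4 v2=E4 downbeat M3
bar 1: v0=A2 v1=C3 v2=A3 downbeat P8
bar 2: v0=G2 v1=C3 v2=B3 downbeat M3
bar 3: v0=F2 v1=A2 v2=A3 downbeat M3
bar 4: v0=G2 v1=E3 v2=G3 downbeat P8
bar 5: v0=F2 v1=C3 v2=F3 downbeat P8
bar 6: v0=B2 v1=G3 v2=B3 downbeat P8
bar 7: v0=C3 v1=C4 v2=E4 downbeat M3
  -> R5 @ bar 0 tick 0 v(0, 2): opens on M3
  -> R2 @ bar 1 tick 0 v(0, 2): C3/E4 M3 -> A2/A3 P8 similar
  -> R4 @ bar 2 tick 0 v(0, 1): G2/C3 P4 untreated
  -> R2 @ bar 3 tick 0 v(1, 2): C3/B3 M7 -> A2/A3 P8 similar
  -> R1 @ bar 5 tick 0 v(0, 2): G2/G3 P8 -> F2/F3 P8 similar
  -> R2 @ bar 5 tick 0 v(0, 1): G2/E3 M6 -> F2/C3 P5 similar
  -> R1 @ bar 6 tick 0 v(0, 2): F2/F3 P8 -> B2/B3 P8 similar
  -> R7 @ bar 6 tick 0 v(0,): F2->B2 leap 6st
  -> R7 @ bar 6 tick 0 v(2,): F3->B3 leap 6st
  -> R8 @ bar 6 tick 0 v(0, 2): penult P8 not 3rd/6th
  -> R2 @ bar 7 tick 0 v(0, 1): B2/G3 m6 -> C3/C4 P8 similar
  -> R6 @ bar 7 tick 3 v(0, 2): closes on M3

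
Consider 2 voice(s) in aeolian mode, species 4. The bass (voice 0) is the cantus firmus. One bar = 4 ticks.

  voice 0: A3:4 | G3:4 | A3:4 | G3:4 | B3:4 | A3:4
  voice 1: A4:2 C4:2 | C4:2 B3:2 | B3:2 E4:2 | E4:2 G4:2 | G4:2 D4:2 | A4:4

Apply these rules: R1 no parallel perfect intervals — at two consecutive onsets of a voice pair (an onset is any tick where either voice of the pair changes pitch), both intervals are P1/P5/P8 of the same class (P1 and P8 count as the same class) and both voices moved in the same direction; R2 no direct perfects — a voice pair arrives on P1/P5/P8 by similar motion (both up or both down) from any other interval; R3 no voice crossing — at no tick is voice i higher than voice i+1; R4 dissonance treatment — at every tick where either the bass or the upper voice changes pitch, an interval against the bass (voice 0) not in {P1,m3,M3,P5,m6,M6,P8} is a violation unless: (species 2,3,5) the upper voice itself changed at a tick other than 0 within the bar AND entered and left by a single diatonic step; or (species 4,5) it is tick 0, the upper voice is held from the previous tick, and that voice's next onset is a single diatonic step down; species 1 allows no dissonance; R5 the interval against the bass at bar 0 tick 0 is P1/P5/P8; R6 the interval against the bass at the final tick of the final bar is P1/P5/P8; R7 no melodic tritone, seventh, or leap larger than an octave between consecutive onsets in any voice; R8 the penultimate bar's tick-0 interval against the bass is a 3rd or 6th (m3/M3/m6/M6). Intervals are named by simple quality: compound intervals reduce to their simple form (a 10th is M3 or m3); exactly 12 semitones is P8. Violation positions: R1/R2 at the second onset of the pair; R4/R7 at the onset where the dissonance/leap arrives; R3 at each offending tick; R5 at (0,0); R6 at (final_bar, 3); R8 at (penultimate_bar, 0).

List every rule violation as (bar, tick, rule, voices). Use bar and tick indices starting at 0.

bar 0: v0=A3 v1=A4 downbeat P8
bar 1: v0=G3 v1=C4 downbeat P4
bar 2: v0=A3 v1=B3 downbeat M2
bar 3: v0=G3 v1=E4 downbeat M6
bar 4: v0=B3 v1=G4 downbeat m6
bar 5: v0=A3 v1=A4 downbeat P8
  -> R4 @ bar 2 tick 0 v(0, 1): A3/B3 M2 untreated

(2, 0, R4, (0, 1))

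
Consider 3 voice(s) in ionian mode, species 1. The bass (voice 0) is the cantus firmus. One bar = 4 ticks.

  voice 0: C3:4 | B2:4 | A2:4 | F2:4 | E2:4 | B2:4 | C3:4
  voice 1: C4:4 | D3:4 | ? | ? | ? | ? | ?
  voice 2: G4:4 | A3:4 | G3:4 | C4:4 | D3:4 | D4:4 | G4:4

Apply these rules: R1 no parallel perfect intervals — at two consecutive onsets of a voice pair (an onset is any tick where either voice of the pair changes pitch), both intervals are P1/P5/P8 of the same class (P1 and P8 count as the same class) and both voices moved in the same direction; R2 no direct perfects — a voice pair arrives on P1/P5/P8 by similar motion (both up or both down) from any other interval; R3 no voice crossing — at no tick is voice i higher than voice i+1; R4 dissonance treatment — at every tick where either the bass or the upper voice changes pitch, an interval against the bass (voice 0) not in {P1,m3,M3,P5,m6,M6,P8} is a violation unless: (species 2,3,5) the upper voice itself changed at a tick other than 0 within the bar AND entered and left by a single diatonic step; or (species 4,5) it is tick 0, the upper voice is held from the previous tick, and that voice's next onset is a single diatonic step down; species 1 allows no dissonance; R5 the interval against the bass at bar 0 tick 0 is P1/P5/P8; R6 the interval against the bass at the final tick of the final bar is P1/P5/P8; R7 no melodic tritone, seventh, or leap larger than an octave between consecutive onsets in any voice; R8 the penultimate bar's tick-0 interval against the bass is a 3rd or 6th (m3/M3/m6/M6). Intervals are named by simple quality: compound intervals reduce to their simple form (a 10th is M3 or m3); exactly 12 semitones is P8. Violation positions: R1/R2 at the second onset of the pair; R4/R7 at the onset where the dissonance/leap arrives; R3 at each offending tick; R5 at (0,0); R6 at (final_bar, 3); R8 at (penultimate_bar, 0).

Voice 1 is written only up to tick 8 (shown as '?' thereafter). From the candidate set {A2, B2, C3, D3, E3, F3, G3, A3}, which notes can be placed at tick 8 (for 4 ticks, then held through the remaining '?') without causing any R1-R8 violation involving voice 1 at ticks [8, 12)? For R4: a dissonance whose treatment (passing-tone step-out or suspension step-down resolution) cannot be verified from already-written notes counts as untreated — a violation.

A2: violates R2
B2: violates R4
C3: violates R1
D3: violates R4
E3: legal
F3: legal
G3: violates R4
A3: violates R3

{E3, F3}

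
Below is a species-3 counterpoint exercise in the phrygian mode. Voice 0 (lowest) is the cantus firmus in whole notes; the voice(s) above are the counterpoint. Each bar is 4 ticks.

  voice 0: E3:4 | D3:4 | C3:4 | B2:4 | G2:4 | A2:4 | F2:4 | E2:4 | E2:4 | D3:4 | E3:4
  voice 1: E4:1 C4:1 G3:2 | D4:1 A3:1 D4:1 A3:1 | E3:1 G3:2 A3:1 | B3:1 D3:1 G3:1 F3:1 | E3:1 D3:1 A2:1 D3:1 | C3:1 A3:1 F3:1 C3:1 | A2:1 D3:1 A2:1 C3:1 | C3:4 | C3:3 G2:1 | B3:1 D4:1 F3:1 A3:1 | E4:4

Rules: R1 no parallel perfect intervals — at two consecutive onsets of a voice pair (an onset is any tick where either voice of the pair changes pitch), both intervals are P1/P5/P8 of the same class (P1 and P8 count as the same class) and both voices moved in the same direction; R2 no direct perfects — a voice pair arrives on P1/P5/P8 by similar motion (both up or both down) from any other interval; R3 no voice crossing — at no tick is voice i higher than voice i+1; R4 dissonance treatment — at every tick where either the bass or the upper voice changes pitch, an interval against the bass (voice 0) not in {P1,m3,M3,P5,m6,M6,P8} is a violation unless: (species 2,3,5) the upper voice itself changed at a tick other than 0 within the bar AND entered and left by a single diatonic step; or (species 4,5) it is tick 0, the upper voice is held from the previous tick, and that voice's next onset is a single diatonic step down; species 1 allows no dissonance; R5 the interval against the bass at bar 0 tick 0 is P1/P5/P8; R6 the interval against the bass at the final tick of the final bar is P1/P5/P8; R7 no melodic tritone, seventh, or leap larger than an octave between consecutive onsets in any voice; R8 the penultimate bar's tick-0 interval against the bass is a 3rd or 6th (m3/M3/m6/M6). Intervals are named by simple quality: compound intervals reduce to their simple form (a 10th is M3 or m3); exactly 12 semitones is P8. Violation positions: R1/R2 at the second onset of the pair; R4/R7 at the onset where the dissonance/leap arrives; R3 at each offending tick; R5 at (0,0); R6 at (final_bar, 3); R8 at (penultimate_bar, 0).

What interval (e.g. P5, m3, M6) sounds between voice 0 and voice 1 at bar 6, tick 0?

voice 0=F2 voice 1=A2 -> M3

M3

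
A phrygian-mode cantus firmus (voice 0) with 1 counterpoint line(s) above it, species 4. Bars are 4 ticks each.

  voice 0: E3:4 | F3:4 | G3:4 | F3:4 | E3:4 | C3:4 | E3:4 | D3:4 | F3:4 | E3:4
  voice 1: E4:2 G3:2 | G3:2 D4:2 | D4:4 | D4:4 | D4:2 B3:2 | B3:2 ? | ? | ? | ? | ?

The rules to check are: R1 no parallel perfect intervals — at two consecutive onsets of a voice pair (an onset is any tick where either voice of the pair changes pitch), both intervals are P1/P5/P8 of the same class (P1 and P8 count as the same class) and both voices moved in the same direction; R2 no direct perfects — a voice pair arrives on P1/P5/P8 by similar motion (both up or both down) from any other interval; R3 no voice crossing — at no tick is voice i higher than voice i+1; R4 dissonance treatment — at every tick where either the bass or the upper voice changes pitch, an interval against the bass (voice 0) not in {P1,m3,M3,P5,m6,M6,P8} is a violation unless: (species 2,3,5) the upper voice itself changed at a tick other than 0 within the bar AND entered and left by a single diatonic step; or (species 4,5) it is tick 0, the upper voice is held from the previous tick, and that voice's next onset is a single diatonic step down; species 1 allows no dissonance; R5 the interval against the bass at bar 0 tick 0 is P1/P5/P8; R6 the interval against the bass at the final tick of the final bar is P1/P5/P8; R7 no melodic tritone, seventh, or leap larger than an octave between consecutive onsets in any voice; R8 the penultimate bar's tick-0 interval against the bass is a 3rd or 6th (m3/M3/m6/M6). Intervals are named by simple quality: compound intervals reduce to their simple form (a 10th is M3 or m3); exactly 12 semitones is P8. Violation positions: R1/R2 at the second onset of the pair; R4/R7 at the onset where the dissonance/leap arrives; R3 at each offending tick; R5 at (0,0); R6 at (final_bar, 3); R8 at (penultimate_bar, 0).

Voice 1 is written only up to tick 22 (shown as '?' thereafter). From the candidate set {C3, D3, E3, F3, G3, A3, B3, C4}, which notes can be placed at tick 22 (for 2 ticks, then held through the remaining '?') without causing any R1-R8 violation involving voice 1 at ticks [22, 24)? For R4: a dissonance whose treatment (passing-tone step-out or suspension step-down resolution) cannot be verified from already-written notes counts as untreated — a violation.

C3: violates R7
D3: violates R4
E3: legal
F3: violates R4,R7
G3: legal
A3: legal
B3: legal
C4: legal

{A3, B3, C4, E3, G3}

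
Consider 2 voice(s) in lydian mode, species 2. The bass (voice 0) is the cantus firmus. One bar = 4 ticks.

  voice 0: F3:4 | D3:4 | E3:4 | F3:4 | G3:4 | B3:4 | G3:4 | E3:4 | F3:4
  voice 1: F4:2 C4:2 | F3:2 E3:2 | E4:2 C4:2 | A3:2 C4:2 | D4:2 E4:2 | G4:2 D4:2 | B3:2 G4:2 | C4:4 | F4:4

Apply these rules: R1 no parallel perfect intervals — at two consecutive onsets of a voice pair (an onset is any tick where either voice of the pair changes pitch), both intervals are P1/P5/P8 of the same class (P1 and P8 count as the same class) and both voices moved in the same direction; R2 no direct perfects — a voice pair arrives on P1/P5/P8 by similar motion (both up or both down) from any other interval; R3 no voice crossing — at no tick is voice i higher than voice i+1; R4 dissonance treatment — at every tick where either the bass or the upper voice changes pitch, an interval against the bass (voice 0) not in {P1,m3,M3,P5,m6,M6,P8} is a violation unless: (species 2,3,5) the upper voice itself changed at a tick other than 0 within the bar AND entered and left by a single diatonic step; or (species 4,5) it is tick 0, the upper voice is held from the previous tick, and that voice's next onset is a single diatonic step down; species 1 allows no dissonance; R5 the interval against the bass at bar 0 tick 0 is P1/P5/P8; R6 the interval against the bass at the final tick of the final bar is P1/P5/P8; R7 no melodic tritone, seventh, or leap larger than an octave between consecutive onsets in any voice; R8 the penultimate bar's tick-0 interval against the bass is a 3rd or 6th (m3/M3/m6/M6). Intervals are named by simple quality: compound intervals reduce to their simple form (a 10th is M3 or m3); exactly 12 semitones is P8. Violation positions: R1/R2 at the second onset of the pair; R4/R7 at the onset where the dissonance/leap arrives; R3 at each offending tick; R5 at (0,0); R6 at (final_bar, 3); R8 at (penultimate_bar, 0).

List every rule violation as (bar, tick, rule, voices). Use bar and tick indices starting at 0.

(1, 2, R4, (0, 1))
(2, 0, R2, (0, 1))
(4, 0, R1, (0, 1))
(8, 0, R2, (0, 1))

bar 0: v0=F3 v1=F4 downbeat P8
bar 1: v0=D3 v1=F3 downbeat m3
bar 2: v0=E3 v1=E4 downbeat P8
bar 3: v0=F3 v1=A3 downbeat M3
bar 4: v0=G3 v1=D4 downbeat P5
bar 5: v0=B3 v1=G4 downbeat m6
bar 6: v0=G3 v1=B3 downbeat M3
bar 7: v0=E3 v1=C4 downbeat m6
bar 8: v0=F3 v1=F4 downbeat P8
  -> R4 @ bar 1 tick 2 v(0, 1): D3/E3 M2 untreated
  -> R2 @ bar 2 tick 0 v(0, 1): D3/E3 M2 -> E3/E4 P8 similar
  -> R1 @ bar 4 tick 0 v(0, 1): F3/C4 P5 -> G3/D4 P5 similar
  -> R2 @ bar 8 tick 0 v(0, 1): E3/C4 m6 -> F3/F4 P8 similar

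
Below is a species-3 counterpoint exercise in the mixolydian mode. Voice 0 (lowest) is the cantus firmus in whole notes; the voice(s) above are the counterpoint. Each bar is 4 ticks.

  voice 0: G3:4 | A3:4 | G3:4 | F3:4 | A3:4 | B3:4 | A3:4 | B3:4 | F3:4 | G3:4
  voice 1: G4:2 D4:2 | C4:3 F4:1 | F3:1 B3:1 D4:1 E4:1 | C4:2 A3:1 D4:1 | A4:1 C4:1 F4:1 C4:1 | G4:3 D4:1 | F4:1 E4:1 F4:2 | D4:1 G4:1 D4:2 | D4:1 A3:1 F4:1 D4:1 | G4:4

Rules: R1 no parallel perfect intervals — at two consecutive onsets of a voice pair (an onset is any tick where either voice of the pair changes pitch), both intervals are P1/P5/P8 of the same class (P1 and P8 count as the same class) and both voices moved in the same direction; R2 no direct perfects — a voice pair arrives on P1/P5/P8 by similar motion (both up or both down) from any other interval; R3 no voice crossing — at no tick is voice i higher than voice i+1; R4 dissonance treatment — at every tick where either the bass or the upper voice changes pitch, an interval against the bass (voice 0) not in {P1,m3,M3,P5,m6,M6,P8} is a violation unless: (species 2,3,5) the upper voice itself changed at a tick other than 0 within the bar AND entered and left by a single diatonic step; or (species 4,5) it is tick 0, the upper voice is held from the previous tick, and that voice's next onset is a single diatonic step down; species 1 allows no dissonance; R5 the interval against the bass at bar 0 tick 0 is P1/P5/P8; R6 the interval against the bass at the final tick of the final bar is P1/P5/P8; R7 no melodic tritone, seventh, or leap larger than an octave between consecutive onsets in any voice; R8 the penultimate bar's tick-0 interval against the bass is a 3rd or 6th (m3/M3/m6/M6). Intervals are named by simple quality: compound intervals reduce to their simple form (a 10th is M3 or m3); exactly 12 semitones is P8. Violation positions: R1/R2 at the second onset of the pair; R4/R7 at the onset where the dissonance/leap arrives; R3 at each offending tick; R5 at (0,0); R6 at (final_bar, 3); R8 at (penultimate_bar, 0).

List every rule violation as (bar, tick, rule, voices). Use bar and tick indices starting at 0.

(2, 0, R3, (0, 1))
(2, 0, R4, (0, 1))
(2, 1, R7, (1,))
(3, 0, R2, (0, 1))
(4, 0, R2, (0, 1))
(8, 0, R7, (0,))
(9, 0, R2, (0, 1))

bar 0: v0=G3 v1=G4 downbeat P8
bar 1: v0=A3 v1=C4 downbeat m3
bar 2: v0=G3 v1=F3 downbeat M2
bar 3: v0=F3 v1=C4 downbeat P5
bar 4: v0=A3 v1=A4 downbeat P8
bar 5: v0=B3 v1=G4 downbeat m6
bar 6: v0=A3 v1=F4 downbeat m6
bar 7: v0=B3 v1=D4 downbeat m3
bar 8: v0=F3 v1=D4 downbeat M6
bar 9: v0=G3 v1=G4 downbeat P8
  -> R3 @ bar 2 tick 0 v(0, 1): G3 above F3
  -> R4 @ bar 2 tick 0 v(0, 1): G3/F3 M2 untreated
  -> R7 @ bar 2 tick 1 v(1,): F3->B3 leap 6st
  -> R2 @ bar 3 tick 0 v(0, 1): G3/E4 M6 -> F3/C4 P5 similar
  -> R2 @ bar 4 tick 0 v(0, 1): F3/D4 M6 -> A3/A4 P8 similar
  -> R7 @ bar 8 tick 0 v(0,): B3->F3 leap 6st
  -> R2 @ bar 9 tick 0 v(0, 1): F3/D4 M6 -> G3/G4 P8 similar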